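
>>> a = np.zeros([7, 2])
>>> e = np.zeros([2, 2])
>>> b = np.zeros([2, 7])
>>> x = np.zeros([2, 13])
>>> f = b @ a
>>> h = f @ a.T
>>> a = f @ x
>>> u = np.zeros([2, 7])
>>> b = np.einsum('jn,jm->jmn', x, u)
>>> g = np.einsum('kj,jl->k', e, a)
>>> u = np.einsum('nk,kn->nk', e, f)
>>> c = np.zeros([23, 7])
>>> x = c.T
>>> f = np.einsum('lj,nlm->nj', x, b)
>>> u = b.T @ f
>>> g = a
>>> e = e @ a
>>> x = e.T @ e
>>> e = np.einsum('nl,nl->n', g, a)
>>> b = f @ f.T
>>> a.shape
(2, 13)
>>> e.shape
(2,)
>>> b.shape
(2, 2)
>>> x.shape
(13, 13)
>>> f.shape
(2, 23)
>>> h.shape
(2, 7)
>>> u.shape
(13, 7, 23)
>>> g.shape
(2, 13)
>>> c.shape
(23, 7)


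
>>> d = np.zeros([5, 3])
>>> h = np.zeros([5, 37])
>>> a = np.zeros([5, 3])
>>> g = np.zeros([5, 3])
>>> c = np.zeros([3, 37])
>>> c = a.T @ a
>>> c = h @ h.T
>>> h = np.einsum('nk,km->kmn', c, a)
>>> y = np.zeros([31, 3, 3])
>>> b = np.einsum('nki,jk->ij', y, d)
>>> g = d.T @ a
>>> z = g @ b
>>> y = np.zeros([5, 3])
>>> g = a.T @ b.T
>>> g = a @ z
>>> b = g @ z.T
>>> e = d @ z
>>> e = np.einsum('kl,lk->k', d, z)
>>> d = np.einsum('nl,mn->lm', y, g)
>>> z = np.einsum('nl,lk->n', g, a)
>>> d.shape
(3, 5)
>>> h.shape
(5, 3, 5)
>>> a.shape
(5, 3)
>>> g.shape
(5, 5)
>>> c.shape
(5, 5)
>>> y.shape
(5, 3)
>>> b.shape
(5, 3)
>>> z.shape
(5,)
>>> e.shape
(5,)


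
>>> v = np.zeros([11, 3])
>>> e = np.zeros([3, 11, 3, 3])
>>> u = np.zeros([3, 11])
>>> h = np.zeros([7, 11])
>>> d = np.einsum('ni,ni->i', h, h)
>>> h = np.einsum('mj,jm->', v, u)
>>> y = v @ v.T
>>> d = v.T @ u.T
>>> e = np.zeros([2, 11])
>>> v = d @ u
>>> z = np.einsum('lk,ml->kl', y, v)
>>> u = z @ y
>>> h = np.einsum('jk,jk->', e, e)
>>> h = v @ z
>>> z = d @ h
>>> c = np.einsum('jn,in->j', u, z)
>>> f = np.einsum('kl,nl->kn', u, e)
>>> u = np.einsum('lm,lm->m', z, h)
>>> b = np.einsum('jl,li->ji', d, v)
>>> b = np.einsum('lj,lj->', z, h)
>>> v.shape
(3, 11)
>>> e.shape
(2, 11)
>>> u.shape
(11,)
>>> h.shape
(3, 11)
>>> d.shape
(3, 3)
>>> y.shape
(11, 11)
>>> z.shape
(3, 11)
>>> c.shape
(11,)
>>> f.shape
(11, 2)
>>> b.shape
()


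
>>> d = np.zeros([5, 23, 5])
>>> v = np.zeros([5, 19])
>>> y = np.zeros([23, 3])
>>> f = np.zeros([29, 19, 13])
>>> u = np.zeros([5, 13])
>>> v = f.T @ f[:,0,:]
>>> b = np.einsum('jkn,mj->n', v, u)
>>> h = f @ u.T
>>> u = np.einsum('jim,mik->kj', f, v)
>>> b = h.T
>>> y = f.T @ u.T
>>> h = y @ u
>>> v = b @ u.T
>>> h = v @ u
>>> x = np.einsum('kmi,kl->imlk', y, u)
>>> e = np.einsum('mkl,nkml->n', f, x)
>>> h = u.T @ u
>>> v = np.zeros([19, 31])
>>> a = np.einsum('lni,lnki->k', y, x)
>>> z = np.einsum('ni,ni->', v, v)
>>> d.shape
(5, 23, 5)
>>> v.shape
(19, 31)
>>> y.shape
(13, 19, 13)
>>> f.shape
(29, 19, 13)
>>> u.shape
(13, 29)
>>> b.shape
(5, 19, 29)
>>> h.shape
(29, 29)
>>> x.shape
(13, 19, 29, 13)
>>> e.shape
(13,)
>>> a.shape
(29,)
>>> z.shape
()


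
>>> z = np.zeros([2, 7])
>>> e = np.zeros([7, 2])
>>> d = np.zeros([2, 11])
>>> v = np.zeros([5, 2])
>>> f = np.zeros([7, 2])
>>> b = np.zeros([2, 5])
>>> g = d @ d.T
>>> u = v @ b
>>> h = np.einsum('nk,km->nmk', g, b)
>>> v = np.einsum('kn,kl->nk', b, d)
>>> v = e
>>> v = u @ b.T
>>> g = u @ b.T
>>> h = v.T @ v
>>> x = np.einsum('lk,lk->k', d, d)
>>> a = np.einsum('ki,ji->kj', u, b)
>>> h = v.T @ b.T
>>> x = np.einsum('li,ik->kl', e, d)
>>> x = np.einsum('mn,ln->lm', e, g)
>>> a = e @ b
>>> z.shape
(2, 7)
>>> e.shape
(7, 2)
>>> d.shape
(2, 11)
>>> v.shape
(5, 2)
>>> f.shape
(7, 2)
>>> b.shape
(2, 5)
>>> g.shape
(5, 2)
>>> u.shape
(5, 5)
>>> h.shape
(2, 2)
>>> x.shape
(5, 7)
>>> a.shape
(7, 5)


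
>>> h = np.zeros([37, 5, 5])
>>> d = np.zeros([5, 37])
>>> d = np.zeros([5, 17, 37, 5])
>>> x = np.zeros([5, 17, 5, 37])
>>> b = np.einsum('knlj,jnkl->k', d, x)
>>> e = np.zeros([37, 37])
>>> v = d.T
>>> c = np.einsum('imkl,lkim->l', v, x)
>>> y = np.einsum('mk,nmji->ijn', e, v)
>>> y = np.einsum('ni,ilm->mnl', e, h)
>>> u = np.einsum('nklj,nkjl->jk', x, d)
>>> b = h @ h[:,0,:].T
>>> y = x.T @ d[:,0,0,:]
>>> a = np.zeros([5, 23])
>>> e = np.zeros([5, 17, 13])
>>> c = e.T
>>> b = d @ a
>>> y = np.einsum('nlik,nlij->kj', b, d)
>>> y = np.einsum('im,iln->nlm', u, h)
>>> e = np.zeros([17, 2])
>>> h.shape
(37, 5, 5)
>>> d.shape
(5, 17, 37, 5)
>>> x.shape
(5, 17, 5, 37)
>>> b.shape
(5, 17, 37, 23)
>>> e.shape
(17, 2)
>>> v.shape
(5, 37, 17, 5)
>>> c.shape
(13, 17, 5)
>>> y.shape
(5, 5, 17)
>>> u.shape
(37, 17)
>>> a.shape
(5, 23)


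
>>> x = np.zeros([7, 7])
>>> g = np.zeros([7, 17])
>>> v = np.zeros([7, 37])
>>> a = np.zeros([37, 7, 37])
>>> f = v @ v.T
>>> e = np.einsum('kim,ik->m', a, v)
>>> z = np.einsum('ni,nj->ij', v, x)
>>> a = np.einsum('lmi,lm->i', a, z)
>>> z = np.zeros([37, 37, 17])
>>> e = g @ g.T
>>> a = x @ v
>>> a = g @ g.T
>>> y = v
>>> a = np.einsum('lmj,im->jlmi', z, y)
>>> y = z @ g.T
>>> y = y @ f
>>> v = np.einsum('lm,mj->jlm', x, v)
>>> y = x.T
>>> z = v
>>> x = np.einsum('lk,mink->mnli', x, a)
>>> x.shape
(17, 37, 7, 37)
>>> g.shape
(7, 17)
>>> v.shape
(37, 7, 7)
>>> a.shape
(17, 37, 37, 7)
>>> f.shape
(7, 7)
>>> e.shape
(7, 7)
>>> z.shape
(37, 7, 7)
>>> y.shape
(7, 7)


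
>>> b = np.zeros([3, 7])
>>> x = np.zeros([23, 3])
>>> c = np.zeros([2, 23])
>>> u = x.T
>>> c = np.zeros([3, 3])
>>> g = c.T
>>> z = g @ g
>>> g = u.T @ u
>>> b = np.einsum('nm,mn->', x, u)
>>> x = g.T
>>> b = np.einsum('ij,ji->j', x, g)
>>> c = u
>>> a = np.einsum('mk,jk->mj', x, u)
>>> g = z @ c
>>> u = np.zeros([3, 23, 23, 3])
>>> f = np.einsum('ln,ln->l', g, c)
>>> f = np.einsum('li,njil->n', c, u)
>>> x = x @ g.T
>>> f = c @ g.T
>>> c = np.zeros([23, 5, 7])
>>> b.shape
(23,)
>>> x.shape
(23, 3)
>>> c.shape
(23, 5, 7)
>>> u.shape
(3, 23, 23, 3)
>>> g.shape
(3, 23)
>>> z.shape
(3, 3)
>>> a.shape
(23, 3)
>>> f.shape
(3, 3)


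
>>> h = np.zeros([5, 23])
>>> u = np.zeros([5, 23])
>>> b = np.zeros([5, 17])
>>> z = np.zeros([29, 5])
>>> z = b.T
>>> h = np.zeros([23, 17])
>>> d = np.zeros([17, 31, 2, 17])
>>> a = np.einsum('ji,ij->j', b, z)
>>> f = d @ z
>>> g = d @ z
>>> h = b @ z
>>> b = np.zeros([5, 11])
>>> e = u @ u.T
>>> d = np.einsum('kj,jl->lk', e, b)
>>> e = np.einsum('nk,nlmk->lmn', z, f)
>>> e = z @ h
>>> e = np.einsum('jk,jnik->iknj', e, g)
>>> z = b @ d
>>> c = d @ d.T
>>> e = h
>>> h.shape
(5, 5)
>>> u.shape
(5, 23)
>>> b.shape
(5, 11)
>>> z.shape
(5, 5)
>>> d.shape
(11, 5)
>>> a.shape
(5,)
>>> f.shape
(17, 31, 2, 5)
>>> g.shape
(17, 31, 2, 5)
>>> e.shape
(5, 5)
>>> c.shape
(11, 11)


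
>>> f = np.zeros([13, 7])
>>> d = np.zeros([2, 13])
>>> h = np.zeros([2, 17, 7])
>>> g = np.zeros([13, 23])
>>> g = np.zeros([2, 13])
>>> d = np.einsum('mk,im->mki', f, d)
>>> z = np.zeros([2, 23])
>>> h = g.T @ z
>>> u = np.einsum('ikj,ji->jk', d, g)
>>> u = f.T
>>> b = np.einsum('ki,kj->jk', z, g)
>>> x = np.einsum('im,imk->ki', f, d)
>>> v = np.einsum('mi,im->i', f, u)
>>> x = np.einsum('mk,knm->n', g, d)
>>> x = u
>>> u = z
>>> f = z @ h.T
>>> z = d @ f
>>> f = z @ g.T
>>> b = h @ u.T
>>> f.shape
(13, 7, 2)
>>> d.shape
(13, 7, 2)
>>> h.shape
(13, 23)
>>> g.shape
(2, 13)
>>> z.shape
(13, 7, 13)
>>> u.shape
(2, 23)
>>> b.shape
(13, 2)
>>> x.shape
(7, 13)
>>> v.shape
(7,)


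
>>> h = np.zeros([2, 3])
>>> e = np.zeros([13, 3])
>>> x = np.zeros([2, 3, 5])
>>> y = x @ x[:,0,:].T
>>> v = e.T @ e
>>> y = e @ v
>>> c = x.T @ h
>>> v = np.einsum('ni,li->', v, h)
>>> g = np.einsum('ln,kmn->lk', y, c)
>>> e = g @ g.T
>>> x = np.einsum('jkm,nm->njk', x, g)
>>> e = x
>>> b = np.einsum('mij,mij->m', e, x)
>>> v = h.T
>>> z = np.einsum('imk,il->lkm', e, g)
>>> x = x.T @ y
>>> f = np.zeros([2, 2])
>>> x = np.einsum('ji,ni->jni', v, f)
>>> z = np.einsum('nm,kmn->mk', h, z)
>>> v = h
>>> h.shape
(2, 3)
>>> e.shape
(13, 2, 3)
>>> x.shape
(3, 2, 2)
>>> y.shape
(13, 3)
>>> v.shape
(2, 3)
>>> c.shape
(5, 3, 3)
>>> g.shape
(13, 5)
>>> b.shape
(13,)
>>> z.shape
(3, 5)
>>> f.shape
(2, 2)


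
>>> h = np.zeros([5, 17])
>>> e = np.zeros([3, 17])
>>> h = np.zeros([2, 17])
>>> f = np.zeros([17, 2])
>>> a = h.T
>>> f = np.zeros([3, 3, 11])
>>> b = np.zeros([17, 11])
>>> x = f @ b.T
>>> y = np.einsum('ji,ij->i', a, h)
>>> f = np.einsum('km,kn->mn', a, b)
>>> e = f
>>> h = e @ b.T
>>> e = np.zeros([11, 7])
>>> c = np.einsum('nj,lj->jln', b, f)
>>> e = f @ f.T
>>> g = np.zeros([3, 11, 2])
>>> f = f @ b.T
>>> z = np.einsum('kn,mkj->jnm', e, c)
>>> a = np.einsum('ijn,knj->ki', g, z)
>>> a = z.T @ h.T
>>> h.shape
(2, 17)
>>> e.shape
(2, 2)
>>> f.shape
(2, 17)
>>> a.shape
(11, 2, 2)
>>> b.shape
(17, 11)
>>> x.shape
(3, 3, 17)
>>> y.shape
(2,)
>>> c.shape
(11, 2, 17)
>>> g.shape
(3, 11, 2)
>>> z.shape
(17, 2, 11)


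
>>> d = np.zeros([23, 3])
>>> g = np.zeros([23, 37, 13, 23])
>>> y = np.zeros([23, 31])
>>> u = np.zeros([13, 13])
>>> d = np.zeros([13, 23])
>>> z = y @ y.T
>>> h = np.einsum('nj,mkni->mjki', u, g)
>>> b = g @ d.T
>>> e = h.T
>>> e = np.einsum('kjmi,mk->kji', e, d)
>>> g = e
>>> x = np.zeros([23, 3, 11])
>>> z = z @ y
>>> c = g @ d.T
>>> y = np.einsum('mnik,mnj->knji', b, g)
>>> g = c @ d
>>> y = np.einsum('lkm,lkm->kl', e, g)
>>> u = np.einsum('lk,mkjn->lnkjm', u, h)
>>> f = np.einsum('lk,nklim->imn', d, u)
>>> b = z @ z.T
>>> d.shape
(13, 23)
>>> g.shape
(23, 37, 23)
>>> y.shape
(37, 23)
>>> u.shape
(13, 23, 13, 37, 23)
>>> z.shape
(23, 31)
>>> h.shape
(23, 13, 37, 23)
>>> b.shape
(23, 23)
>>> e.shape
(23, 37, 23)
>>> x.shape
(23, 3, 11)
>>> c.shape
(23, 37, 13)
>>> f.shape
(37, 23, 13)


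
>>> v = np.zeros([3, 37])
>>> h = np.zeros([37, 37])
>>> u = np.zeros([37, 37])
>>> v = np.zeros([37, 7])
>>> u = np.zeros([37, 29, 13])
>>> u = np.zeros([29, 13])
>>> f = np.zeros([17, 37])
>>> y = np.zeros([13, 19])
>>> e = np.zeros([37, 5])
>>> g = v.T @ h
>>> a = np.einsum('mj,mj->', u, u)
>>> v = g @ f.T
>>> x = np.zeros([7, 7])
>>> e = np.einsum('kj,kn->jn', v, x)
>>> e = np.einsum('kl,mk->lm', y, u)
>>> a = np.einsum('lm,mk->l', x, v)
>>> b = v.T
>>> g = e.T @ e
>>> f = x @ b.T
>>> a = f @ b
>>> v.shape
(7, 17)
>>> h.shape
(37, 37)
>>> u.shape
(29, 13)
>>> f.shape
(7, 17)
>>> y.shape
(13, 19)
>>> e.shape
(19, 29)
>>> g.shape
(29, 29)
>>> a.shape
(7, 7)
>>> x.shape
(7, 7)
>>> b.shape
(17, 7)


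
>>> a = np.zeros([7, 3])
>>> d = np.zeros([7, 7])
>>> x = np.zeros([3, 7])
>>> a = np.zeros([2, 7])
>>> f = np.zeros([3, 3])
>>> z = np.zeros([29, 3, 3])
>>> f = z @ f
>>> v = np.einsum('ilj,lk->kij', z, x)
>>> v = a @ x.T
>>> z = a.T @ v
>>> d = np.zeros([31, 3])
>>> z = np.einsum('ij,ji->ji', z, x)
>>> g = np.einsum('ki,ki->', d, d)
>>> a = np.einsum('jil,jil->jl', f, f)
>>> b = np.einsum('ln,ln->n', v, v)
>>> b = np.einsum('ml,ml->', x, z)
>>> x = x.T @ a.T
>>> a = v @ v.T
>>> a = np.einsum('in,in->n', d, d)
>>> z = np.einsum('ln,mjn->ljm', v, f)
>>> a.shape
(3,)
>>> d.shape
(31, 3)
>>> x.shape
(7, 29)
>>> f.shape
(29, 3, 3)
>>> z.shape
(2, 3, 29)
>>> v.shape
(2, 3)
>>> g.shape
()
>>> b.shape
()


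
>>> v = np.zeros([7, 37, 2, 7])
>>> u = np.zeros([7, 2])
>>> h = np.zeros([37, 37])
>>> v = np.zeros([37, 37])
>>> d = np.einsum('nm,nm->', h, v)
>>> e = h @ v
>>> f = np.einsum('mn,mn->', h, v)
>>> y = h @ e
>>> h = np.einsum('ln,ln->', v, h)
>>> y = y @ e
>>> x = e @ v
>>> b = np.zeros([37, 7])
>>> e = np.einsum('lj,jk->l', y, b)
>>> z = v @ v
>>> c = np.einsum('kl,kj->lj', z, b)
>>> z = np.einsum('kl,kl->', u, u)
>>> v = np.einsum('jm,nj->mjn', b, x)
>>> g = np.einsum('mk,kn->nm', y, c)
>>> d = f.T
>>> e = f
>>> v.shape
(7, 37, 37)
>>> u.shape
(7, 2)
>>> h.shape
()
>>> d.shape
()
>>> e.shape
()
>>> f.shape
()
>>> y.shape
(37, 37)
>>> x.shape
(37, 37)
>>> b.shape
(37, 7)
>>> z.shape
()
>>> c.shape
(37, 7)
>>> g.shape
(7, 37)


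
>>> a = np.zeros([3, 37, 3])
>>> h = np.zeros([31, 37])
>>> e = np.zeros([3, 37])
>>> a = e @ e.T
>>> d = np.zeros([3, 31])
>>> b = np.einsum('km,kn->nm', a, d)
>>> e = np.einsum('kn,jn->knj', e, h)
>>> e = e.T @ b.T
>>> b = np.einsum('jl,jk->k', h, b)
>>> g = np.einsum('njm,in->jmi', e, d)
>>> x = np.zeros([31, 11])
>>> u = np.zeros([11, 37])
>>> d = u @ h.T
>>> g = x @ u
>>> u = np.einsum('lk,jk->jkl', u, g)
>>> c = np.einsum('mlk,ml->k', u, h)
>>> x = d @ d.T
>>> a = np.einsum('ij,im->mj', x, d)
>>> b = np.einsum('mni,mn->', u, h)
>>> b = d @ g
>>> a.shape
(31, 11)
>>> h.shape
(31, 37)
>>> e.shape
(31, 37, 31)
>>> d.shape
(11, 31)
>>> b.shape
(11, 37)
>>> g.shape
(31, 37)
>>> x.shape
(11, 11)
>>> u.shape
(31, 37, 11)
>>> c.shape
(11,)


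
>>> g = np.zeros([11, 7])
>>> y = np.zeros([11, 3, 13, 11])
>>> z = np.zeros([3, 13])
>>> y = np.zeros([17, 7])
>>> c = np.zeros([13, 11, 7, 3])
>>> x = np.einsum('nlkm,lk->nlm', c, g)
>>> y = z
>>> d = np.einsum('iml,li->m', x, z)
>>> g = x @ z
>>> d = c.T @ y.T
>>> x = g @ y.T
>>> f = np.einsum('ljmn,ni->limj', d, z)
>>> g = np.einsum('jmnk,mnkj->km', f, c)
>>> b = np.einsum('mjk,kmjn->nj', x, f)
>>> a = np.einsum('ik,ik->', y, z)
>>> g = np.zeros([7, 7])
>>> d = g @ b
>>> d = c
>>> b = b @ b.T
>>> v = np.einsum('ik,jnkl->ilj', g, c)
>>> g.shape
(7, 7)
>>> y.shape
(3, 13)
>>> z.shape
(3, 13)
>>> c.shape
(13, 11, 7, 3)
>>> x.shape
(13, 11, 3)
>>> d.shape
(13, 11, 7, 3)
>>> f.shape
(3, 13, 11, 7)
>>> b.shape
(7, 7)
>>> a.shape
()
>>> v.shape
(7, 3, 13)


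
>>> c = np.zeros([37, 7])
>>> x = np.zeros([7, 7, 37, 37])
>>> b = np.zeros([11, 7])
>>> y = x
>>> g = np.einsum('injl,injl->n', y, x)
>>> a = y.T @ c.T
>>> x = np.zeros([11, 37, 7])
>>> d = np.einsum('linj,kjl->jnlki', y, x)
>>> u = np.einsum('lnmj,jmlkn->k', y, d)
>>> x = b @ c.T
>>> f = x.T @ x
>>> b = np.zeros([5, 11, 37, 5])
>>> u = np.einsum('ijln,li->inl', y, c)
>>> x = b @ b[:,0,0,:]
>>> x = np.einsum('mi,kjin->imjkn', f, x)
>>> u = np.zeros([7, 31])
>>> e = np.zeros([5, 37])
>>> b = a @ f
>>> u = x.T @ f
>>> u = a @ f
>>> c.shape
(37, 7)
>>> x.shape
(37, 37, 11, 5, 5)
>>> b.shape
(37, 37, 7, 37)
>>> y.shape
(7, 7, 37, 37)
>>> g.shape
(7,)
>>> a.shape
(37, 37, 7, 37)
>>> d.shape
(37, 37, 7, 11, 7)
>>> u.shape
(37, 37, 7, 37)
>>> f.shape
(37, 37)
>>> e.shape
(5, 37)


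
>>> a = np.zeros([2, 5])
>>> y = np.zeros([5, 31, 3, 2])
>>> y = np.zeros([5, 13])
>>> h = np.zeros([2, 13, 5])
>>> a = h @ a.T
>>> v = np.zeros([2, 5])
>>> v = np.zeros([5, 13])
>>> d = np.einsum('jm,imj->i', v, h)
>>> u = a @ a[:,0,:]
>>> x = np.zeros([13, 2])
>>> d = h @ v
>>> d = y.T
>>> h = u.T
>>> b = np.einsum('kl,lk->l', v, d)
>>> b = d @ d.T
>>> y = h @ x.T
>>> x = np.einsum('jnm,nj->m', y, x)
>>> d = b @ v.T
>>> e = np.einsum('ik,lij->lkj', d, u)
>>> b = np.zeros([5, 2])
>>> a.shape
(2, 13, 2)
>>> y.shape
(2, 13, 13)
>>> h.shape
(2, 13, 2)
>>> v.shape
(5, 13)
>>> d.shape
(13, 5)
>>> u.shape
(2, 13, 2)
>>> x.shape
(13,)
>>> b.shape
(5, 2)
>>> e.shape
(2, 5, 2)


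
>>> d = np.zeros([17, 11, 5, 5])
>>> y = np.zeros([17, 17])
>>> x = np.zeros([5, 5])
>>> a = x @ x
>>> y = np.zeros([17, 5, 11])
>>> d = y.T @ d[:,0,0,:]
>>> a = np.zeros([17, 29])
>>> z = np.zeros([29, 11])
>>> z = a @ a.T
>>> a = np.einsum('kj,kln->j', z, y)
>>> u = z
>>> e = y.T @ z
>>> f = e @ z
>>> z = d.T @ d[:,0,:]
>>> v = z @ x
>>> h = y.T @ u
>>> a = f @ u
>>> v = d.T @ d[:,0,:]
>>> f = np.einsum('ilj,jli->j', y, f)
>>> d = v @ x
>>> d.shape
(5, 5, 5)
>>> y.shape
(17, 5, 11)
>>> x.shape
(5, 5)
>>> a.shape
(11, 5, 17)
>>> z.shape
(5, 5, 5)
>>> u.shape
(17, 17)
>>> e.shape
(11, 5, 17)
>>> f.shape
(11,)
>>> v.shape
(5, 5, 5)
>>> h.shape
(11, 5, 17)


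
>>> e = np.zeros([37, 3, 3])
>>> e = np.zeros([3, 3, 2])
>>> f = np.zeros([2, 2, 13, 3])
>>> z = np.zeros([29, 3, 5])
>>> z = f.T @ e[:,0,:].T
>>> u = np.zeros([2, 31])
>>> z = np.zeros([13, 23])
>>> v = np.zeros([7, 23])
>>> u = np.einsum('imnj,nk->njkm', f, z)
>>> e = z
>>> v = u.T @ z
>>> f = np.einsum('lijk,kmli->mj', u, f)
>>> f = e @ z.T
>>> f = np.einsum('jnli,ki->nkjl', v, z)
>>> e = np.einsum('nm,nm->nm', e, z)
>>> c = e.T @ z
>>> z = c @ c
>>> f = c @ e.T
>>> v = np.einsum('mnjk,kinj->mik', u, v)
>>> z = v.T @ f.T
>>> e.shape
(13, 23)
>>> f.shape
(23, 13)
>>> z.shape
(2, 23, 23)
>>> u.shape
(13, 3, 23, 2)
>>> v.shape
(13, 23, 2)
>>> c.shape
(23, 23)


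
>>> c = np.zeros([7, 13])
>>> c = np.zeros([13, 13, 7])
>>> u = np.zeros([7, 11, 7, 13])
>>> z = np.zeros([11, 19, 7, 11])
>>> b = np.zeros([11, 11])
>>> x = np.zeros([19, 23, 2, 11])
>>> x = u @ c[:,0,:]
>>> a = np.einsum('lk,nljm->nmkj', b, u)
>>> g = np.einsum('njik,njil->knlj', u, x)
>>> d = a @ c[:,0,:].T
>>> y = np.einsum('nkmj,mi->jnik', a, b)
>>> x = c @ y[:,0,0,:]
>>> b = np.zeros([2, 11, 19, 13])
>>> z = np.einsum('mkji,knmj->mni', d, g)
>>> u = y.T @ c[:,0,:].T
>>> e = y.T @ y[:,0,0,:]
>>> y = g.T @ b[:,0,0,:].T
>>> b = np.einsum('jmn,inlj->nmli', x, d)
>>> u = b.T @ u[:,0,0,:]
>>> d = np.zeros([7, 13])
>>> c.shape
(13, 13, 7)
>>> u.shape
(7, 11, 13, 13)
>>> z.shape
(7, 7, 13)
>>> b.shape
(13, 13, 11, 7)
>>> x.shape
(13, 13, 13)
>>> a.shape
(7, 13, 11, 7)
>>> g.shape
(13, 7, 7, 11)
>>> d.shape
(7, 13)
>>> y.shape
(11, 7, 7, 2)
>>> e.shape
(13, 11, 7, 13)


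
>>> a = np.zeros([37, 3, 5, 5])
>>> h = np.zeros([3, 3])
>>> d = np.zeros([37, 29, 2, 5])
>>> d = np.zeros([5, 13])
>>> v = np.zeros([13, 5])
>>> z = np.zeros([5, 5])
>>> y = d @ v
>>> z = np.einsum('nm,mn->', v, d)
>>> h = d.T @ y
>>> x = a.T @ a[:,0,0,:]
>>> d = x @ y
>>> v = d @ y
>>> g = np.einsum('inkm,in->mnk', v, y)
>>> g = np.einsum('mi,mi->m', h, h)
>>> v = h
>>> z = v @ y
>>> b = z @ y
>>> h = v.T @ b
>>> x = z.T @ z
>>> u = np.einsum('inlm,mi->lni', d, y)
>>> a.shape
(37, 3, 5, 5)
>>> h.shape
(5, 5)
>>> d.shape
(5, 5, 3, 5)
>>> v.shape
(13, 5)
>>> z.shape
(13, 5)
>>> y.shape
(5, 5)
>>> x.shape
(5, 5)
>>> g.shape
(13,)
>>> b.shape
(13, 5)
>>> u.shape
(3, 5, 5)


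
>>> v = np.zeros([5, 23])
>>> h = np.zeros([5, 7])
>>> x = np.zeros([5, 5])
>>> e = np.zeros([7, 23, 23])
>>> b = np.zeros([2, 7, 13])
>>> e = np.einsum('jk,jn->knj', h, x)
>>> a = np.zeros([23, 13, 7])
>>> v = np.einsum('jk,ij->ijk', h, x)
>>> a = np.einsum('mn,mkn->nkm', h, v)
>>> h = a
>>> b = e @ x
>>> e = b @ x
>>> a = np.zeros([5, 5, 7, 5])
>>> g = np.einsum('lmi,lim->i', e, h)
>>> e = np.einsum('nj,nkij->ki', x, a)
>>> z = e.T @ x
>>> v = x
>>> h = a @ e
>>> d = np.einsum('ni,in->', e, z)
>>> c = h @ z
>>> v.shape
(5, 5)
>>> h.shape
(5, 5, 7, 7)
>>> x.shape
(5, 5)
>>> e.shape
(5, 7)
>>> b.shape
(7, 5, 5)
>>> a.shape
(5, 5, 7, 5)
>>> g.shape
(5,)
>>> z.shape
(7, 5)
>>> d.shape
()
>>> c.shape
(5, 5, 7, 5)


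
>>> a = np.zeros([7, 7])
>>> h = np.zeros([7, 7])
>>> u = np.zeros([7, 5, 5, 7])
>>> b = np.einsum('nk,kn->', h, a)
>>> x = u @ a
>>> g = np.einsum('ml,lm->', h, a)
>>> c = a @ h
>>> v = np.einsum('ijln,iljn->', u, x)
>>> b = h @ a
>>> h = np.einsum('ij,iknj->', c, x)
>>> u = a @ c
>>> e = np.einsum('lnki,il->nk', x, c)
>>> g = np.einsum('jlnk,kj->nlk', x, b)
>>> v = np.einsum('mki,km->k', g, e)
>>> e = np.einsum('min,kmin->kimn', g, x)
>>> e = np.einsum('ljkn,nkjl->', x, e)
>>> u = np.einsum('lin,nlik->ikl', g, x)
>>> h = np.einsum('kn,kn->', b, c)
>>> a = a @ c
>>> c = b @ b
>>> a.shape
(7, 7)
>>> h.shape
()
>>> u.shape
(5, 7, 5)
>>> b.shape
(7, 7)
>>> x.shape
(7, 5, 5, 7)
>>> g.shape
(5, 5, 7)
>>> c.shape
(7, 7)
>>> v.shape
(5,)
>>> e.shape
()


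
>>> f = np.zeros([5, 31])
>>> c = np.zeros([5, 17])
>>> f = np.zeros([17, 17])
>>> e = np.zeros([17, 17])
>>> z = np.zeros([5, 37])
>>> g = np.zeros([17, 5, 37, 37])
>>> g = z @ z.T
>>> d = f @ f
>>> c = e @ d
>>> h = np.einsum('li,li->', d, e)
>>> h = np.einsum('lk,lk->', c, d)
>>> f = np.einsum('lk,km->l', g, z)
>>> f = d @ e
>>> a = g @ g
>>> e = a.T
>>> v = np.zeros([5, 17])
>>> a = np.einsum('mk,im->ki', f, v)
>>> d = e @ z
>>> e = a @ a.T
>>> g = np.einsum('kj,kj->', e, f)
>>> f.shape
(17, 17)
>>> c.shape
(17, 17)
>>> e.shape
(17, 17)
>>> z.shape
(5, 37)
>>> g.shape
()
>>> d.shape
(5, 37)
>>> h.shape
()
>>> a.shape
(17, 5)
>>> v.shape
(5, 17)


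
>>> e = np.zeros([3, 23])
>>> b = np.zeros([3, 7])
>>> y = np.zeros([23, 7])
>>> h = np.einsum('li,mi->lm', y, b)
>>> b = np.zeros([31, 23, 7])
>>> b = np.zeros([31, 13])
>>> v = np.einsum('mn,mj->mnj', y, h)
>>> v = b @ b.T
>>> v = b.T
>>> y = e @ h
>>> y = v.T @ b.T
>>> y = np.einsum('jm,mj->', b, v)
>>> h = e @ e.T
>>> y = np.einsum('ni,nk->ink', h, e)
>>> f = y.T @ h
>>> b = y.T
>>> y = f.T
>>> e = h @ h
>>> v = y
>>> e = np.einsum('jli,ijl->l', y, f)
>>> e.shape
(3,)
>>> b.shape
(23, 3, 3)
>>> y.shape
(3, 3, 23)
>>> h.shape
(3, 3)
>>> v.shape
(3, 3, 23)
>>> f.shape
(23, 3, 3)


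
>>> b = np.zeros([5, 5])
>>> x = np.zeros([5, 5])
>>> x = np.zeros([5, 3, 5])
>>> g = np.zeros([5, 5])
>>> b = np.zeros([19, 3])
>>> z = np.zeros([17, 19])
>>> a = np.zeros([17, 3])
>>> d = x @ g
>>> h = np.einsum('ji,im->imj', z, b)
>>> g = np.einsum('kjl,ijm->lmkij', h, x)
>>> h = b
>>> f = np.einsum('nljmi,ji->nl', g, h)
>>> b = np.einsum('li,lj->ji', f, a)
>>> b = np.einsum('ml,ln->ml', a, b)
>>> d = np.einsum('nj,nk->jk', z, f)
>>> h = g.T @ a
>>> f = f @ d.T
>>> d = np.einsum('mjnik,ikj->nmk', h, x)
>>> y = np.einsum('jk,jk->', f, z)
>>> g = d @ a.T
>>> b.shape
(17, 3)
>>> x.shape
(5, 3, 5)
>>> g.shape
(19, 3, 17)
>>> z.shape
(17, 19)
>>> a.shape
(17, 3)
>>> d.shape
(19, 3, 3)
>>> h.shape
(3, 5, 19, 5, 3)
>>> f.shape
(17, 19)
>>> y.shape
()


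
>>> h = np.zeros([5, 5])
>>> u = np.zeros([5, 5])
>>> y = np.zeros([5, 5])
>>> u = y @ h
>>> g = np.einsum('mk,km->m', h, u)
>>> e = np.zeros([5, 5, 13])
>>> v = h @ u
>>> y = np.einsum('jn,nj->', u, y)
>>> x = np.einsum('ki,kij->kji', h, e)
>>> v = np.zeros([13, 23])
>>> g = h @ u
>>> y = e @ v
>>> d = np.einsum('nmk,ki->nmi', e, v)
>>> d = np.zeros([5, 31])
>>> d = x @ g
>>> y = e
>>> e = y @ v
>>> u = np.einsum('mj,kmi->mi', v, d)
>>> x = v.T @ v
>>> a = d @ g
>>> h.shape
(5, 5)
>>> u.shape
(13, 5)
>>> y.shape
(5, 5, 13)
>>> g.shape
(5, 5)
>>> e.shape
(5, 5, 23)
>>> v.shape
(13, 23)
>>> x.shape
(23, 23)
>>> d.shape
(5, 13, 5)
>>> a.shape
(5, 13, 5)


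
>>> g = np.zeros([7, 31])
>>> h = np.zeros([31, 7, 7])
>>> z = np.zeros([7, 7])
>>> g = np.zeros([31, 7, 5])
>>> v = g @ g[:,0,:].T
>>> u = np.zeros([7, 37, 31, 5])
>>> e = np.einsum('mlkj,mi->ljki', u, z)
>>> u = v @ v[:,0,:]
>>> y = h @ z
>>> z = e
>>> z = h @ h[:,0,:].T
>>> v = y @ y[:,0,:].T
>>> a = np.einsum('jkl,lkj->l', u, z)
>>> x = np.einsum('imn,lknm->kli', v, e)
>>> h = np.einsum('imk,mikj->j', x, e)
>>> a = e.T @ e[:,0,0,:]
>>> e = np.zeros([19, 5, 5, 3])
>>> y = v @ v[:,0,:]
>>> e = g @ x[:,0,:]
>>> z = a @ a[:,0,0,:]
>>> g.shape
(31, 7, 5)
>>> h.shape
(7,)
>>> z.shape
(7, 31, 5, 7)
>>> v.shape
(31, 7, 31)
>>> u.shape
(31, 7, 31)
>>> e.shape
(31, 7, 31)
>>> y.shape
(31, 7, 31)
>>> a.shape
(7, 31, 5, 7)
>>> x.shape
(5, 37, 31)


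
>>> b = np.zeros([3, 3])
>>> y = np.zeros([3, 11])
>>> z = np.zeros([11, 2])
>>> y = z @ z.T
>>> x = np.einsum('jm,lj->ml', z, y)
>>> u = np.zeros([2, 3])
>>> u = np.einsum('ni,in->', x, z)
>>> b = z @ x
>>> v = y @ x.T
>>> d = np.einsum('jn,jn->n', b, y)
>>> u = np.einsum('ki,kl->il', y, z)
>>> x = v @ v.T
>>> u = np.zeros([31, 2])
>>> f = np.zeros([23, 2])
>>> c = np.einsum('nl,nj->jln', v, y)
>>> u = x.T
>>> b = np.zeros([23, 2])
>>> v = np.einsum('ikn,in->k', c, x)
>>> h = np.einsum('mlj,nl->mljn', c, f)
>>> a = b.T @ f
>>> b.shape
(23, 2)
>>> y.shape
(11, 11)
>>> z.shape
(11, 2)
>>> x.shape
(11, 11)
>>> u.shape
(11, 11)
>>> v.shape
(2,)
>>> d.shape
(11,)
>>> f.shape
(23, 2)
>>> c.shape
(11, 2, 11)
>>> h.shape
(11, 2, 11, 23)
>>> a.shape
(2, 2)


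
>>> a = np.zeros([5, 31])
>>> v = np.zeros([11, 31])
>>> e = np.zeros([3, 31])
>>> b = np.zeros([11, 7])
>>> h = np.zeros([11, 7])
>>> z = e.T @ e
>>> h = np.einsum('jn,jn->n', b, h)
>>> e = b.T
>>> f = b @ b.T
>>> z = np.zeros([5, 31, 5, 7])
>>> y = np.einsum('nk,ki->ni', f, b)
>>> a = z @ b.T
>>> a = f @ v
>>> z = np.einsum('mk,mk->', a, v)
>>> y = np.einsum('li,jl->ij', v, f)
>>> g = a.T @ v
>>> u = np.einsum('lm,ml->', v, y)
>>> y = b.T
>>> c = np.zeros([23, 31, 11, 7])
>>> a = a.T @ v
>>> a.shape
(31, 31)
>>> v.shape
(11, 31)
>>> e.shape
(7, 11)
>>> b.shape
(11, 7)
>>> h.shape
(7,)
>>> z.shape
()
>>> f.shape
(11, 11)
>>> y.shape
(7, 11)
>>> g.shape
(31, 31)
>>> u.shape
()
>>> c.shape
(23, 31, 11, 7)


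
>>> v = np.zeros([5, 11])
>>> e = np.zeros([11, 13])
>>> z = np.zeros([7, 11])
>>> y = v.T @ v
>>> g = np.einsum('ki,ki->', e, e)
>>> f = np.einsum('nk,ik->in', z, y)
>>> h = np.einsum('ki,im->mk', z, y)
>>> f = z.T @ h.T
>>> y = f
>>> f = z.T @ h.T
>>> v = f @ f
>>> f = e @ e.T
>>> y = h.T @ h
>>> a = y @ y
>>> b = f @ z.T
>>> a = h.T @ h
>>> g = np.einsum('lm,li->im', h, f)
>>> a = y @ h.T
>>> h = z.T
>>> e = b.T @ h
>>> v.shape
(11, 11)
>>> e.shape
(7, 7)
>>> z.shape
(7, 11)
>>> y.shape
(7, 7)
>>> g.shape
(11, 7)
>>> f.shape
(11, 11)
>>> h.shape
(11, 7)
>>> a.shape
(7, 11)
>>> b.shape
(11, 7)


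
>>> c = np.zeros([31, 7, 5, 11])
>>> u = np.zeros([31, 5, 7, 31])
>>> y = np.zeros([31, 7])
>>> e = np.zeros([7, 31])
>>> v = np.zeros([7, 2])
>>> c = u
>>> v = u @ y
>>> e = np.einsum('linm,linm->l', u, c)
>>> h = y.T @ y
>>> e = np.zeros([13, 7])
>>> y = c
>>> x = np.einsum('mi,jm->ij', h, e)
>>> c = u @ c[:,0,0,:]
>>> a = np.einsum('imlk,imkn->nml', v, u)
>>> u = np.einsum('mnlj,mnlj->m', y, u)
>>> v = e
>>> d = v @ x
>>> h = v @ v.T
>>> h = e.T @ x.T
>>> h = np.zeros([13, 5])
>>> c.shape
(31, 5, 7, 31)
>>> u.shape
(31,)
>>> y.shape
(31, 5, 7, 31)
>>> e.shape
(13, 7)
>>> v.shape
(13, 7)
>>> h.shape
(13, 5)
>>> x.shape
(7, 13)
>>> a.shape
(31, 5, 7)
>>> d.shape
(13, 13)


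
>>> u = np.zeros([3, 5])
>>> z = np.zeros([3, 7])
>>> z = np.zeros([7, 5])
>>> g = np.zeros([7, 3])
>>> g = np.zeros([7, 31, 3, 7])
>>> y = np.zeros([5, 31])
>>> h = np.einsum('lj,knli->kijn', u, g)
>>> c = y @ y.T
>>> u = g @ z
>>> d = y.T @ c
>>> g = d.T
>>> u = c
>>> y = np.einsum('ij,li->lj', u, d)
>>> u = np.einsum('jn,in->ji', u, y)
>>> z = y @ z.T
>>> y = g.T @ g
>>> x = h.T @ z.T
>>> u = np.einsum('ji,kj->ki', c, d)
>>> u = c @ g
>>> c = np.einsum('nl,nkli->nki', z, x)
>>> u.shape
(5, 31)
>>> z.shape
(31, 7)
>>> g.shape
(5, 31)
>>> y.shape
(31, 31)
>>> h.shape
(7, 7, 5, 31)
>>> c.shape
(31, 5, 31)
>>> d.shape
(31, 5)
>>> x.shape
(31, 5, 7, 31)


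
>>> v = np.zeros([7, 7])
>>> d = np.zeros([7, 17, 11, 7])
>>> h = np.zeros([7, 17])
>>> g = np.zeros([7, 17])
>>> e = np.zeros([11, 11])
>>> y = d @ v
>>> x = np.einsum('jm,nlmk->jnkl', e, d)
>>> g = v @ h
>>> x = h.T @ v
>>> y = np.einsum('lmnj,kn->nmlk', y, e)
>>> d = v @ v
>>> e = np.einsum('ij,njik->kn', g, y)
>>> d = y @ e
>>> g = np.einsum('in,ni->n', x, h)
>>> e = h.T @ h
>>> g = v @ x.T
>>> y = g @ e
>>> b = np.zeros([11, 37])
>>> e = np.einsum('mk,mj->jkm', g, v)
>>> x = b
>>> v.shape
(7, 7)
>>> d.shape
(11, 17, 7, 11)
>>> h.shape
(7, 17)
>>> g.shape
(7, 17)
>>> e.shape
(7, 17, 7)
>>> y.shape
(7, 17)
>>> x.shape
(11, 37)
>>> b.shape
(11, 37)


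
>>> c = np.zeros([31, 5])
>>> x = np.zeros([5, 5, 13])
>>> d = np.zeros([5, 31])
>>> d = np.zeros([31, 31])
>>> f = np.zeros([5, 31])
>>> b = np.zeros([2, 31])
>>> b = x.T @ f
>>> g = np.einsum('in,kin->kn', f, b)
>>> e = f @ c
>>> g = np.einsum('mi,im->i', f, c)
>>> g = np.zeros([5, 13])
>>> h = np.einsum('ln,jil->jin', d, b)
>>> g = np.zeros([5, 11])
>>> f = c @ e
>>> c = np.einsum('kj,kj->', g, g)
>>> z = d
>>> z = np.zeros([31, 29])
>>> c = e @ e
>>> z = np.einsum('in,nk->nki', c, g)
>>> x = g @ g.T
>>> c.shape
(5, 5)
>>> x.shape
(5, 5)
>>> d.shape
(31, 31)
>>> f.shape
(31, 5)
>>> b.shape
(13, 5, 31)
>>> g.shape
(5, 11)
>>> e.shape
(5, 5)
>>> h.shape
(13, 5, 31)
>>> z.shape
(5, 11, 5)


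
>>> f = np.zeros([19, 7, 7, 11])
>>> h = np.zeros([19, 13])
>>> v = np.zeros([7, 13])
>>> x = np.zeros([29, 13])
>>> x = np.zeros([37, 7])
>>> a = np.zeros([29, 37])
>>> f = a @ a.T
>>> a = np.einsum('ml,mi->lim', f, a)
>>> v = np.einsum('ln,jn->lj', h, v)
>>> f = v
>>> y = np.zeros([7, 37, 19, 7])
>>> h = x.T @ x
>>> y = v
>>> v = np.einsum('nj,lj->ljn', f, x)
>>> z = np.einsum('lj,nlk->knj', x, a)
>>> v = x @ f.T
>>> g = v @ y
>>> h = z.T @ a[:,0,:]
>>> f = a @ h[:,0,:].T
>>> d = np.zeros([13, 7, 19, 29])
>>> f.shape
(29, 37, 7)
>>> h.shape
(7, 29, 29)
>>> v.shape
(37, 19)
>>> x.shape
(37, 7)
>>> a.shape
(29, 37, 29)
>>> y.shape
(19, 7)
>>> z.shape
(29, 29, 7)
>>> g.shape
(37, 7)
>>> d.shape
(13, 7, 19, 29)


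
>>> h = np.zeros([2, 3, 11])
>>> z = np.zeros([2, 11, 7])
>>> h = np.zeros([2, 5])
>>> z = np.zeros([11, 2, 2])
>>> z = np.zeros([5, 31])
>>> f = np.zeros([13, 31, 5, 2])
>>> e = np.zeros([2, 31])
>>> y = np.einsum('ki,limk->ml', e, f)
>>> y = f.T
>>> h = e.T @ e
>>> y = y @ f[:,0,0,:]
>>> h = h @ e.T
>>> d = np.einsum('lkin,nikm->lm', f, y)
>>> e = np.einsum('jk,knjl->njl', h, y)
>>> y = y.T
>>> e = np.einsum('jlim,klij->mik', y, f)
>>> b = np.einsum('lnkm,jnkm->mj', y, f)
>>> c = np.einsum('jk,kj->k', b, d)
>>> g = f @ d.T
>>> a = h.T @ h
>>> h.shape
(31, 2)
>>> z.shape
(5, 31)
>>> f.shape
(13, 31, 5, 2)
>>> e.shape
(2, 5, 13)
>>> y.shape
(2, 31, 5, 2)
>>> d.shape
(13, 2)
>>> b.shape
(2, 13)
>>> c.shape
(13,)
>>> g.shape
(13, 31, 5, 13)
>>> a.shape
(2, 2)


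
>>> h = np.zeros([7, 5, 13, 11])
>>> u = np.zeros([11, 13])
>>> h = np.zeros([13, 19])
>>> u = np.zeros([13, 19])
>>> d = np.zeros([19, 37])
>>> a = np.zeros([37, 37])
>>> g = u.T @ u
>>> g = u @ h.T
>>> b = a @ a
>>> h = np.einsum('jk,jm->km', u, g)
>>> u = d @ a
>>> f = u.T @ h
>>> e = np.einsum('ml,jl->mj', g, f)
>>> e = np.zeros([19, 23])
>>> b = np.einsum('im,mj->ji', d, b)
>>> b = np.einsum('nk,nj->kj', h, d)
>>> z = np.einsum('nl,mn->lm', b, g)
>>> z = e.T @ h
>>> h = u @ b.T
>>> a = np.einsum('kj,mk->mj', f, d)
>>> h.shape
(19, 13)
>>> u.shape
(19, 37)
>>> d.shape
(19, 37)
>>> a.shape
(19, 13)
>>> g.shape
(13, 13)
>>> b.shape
(13, 37)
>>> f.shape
(37, 13)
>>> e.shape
(19, 23)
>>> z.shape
(23, 13)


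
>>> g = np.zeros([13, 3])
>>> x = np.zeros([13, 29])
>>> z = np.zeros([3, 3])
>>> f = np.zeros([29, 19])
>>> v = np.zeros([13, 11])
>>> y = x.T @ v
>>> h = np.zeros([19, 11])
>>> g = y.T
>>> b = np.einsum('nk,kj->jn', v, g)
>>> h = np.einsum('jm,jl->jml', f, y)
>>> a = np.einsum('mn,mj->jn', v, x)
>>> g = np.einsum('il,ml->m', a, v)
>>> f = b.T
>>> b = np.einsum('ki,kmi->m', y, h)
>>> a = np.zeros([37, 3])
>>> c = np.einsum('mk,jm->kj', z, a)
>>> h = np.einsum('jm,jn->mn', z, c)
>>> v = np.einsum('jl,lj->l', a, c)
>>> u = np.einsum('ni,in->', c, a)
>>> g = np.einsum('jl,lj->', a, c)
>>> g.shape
()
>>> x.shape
(13, 29)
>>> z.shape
(3, 3)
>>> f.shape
(13, 29)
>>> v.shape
(3,)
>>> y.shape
(29, 11)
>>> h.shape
(3, 37)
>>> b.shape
(19,)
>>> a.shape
(37, 3)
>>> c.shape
(3, 37)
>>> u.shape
()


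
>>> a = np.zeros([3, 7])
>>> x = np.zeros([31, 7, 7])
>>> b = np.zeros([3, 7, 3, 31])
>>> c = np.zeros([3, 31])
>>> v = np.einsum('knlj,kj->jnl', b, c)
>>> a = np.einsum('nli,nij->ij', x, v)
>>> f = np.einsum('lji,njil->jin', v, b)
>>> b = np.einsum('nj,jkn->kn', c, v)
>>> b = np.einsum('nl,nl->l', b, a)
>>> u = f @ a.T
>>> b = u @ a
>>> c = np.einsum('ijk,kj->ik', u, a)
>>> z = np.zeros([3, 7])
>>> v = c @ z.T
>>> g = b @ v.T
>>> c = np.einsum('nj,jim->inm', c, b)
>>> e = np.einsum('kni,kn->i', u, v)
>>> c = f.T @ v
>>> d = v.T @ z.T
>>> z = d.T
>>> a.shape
(7, 3)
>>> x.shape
(31, 7, 7)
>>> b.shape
(7, 3, 3)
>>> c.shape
(3, 3, 3)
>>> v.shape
(7, 3)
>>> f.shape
(7, 3, 3)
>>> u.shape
(7, 3, 7)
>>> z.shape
(3, 3)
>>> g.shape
(7, 3, 7)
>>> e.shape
(7,)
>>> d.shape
(3, 3)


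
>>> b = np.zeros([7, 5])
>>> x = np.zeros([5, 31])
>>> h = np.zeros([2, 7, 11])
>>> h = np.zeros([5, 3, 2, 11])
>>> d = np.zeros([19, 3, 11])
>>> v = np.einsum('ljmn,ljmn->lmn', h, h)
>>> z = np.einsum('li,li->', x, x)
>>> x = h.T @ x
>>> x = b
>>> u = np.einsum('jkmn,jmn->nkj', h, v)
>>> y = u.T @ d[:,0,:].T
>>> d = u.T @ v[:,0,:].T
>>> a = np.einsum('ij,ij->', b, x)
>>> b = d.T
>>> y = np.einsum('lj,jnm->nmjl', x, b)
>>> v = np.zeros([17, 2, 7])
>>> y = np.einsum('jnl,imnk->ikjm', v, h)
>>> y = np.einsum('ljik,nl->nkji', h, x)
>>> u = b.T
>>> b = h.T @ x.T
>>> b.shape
(11, 2, 3, 7)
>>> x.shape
(7, 5)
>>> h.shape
(5, 3, 2, 11)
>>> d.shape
(5, 3, 5)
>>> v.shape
(17, 2, 7)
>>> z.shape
()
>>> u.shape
(5, 3, 5)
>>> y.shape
(7, 11, 3, 2)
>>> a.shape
()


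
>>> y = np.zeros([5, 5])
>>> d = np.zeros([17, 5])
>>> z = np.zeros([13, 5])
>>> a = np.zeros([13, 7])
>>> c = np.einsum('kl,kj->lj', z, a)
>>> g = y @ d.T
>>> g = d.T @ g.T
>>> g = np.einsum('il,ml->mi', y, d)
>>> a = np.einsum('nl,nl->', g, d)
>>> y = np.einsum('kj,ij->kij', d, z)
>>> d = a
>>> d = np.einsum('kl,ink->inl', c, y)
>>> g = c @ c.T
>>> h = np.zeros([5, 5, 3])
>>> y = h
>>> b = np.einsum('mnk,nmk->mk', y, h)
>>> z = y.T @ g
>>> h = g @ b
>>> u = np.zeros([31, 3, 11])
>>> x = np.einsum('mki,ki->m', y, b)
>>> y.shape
(5, 5, 3)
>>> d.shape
(17, 13, 7)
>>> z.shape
(3, 5, 5)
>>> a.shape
()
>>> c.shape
(5, 7)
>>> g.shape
(5, 5)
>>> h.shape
(5, 3)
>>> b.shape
(5, 3)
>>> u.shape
(31, 3, 11)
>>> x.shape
(5,)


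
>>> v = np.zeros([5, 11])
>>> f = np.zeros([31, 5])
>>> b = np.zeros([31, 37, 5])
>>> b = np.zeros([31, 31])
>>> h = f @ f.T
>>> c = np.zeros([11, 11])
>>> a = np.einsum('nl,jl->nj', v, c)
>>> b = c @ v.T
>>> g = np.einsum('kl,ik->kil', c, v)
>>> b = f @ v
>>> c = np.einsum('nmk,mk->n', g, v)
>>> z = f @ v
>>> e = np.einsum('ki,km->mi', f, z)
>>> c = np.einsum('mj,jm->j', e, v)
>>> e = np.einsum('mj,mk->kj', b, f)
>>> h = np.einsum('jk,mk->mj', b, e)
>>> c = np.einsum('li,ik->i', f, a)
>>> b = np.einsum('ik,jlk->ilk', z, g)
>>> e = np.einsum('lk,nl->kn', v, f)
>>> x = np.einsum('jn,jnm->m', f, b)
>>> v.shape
(5, 11)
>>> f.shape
(31, 5)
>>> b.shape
(31, 5, 11)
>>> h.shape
(5, 31)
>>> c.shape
(5,)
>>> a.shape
(5, 11)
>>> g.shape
(11, 5, 11)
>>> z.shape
(31, 11)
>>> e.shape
(11, 31)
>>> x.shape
(11,)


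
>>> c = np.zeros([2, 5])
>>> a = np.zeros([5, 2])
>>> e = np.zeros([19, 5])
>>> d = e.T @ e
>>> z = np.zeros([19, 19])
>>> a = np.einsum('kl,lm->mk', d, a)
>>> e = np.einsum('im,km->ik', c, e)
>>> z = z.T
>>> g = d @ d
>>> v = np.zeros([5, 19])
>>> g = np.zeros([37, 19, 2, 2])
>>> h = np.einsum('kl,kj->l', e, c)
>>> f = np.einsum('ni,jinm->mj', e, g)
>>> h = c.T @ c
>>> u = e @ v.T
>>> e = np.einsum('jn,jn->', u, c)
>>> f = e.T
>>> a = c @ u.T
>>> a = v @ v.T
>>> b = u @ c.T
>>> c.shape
(2, 5)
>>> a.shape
(5, 5)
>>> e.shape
()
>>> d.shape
(5, 5)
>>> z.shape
(19, 19)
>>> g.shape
(37, 19, 2, 2)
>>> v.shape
(5, 19)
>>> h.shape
(5, 5)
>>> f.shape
()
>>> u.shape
(2, 5)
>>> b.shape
(2, 2)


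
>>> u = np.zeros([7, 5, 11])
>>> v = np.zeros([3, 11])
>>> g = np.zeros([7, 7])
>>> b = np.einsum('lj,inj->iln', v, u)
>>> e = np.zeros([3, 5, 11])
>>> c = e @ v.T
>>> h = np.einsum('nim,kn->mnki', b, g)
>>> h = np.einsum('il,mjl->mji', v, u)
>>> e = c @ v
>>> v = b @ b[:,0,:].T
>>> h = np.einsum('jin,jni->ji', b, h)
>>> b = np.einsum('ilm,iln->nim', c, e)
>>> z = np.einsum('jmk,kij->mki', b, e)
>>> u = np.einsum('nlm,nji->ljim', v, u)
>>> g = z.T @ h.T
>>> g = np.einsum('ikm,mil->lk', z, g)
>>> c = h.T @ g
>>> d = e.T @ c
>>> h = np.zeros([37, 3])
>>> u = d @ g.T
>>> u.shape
(11, 5, 7)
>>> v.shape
(7, 3, 7)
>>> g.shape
(7, 3)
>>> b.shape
(11, 3, 3)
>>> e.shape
(3, 5, 11)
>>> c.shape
(3, 3)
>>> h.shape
(37, 3)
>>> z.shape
(3, 3, 5)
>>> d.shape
(11, 5, 3)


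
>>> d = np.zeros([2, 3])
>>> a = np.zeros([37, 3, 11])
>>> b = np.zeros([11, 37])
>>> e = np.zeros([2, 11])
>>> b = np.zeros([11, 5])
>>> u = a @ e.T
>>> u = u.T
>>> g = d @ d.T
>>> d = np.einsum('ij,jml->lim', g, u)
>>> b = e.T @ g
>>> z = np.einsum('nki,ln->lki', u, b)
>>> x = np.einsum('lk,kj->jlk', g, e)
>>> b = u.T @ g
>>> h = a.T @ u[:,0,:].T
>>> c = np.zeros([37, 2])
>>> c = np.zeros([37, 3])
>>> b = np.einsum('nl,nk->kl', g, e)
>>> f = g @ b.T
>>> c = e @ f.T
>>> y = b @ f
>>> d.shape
(37, 2, 3)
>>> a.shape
(37, 3, 11)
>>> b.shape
(11, 2)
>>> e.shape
(2, 11)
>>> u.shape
(2, 3, 37)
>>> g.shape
(2, 2)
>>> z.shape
(11, 3, 37)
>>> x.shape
(11, 2, 2)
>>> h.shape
(11, 3, 2)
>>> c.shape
(2, 2)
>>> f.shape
(2, 11)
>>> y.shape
(11, 11)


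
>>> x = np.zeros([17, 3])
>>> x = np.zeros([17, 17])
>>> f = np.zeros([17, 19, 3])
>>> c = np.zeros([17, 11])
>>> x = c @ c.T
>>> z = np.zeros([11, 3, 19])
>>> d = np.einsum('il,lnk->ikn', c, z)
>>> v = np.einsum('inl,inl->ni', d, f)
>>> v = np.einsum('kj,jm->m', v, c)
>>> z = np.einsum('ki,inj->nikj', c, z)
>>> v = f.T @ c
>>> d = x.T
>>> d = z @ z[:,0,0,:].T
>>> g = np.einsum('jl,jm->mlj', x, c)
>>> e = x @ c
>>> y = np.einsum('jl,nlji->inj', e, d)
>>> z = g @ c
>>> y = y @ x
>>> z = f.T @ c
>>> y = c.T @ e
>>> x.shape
(17, 17)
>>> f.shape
(17, 19, 3)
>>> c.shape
(17, 11)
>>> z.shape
(3, 19, 11)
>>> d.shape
(3, 11, 17, 3)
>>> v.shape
(3, 19, 11)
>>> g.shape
(11, 17, 17)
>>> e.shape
(17, 11)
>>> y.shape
(11, 11)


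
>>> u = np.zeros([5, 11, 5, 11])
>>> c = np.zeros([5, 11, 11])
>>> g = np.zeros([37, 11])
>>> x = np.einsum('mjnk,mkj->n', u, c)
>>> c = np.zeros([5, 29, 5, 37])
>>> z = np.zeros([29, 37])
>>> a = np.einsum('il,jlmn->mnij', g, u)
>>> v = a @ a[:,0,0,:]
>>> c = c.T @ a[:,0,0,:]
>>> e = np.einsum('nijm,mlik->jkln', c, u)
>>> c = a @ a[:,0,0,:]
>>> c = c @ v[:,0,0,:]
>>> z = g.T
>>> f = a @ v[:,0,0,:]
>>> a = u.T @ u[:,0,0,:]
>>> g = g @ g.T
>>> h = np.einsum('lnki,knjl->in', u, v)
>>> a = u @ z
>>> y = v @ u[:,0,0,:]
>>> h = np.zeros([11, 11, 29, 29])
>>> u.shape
(5, 11, 5, 11)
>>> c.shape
(5, 11, 37, 5)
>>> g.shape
(37, 37)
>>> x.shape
(5,)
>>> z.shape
(11, 37)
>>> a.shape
(5, 11, 5, 37)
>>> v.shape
(5, 11, 37, 5)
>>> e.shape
(29, 11, 11, 37)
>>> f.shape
(5, 11, 37, 5)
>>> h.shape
(11, 11, 29, 29)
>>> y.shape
(5, 11, 37, 11)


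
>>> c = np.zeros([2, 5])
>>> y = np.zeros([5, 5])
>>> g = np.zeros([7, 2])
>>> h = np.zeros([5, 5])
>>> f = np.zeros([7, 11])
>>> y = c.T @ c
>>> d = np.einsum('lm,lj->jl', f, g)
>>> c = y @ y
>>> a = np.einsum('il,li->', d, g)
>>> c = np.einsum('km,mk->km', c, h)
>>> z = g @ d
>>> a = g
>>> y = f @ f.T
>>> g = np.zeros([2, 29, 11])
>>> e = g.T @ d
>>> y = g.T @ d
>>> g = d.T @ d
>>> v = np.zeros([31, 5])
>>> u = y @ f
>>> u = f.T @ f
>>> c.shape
(5, 5)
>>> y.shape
(11, 29, 7)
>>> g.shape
(7, 7)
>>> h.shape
(5, 5)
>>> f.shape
(7, 11)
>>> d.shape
(2, 7)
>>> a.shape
(7, 2)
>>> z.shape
(7, 7)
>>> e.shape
(11, 29, 7)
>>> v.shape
(31, 5)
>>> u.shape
(11, 11)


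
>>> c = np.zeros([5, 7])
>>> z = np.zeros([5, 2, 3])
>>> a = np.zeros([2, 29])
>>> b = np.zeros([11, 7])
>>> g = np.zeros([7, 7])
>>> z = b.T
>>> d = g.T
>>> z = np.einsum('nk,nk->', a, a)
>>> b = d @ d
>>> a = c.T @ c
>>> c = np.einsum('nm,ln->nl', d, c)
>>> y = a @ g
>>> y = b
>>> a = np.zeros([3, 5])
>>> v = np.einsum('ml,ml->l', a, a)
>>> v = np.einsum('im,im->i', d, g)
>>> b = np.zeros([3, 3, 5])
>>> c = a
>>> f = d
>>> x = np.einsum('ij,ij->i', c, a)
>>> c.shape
(3, 5)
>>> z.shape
()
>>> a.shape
(3, 5)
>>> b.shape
(3, 3, 5)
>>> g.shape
(7, 7)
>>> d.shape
(7, 7)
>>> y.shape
(7, 7)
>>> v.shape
(7,)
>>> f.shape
(7, 7)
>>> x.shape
(3,)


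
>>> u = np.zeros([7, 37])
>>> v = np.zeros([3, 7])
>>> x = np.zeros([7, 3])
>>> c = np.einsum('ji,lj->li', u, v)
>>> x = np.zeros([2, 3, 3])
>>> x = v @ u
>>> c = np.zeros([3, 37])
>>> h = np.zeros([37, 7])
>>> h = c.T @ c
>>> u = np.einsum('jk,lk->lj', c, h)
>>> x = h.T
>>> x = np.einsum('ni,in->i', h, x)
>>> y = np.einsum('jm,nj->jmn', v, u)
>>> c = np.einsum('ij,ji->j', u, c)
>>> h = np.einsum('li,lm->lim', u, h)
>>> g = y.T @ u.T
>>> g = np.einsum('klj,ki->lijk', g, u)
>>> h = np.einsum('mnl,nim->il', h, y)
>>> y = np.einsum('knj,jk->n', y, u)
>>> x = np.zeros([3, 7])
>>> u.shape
(37, 3)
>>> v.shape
(3, 7)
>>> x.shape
(3, 7)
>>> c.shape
(3,)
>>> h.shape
(7, 37)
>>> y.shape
(7,)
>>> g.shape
(7, 3, 37, 37)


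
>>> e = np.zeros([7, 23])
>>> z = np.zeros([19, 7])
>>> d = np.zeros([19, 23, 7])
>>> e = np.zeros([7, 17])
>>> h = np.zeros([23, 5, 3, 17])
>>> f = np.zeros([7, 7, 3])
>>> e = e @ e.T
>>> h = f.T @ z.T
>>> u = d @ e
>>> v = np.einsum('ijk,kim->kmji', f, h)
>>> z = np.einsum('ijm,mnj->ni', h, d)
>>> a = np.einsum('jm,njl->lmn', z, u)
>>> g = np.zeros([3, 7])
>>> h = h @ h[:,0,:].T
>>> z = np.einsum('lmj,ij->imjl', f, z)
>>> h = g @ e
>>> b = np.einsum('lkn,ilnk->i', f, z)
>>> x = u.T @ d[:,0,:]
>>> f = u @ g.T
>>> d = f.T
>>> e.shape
(7, 7)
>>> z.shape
(23, 7, 3, 7)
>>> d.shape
(3, 23, 19)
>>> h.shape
(3, 7)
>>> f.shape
(19, 23, 3)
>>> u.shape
(19, 23, 7)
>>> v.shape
(3, 19, 7, 7)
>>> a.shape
(7, 3, 19)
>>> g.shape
(3, 7)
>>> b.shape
(23,)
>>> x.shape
(7, 23, 7)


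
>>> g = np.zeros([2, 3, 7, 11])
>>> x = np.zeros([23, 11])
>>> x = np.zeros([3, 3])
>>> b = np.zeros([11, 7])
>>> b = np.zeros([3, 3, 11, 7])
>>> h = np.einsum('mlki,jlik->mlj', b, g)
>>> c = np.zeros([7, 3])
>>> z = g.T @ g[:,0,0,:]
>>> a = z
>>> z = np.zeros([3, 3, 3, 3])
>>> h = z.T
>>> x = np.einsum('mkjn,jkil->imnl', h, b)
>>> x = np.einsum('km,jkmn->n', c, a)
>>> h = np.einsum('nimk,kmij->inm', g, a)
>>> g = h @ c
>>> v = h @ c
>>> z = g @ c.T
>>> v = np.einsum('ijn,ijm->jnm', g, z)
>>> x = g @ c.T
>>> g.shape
(3, 2, 3)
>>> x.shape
(3, 2, 7)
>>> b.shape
(3, 3, 11, 7)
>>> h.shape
(3, 2, 7)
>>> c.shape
(7, 3)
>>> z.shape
(3, 2, 7)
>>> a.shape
(11, 7, 3, 11)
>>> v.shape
(2, 3, 7)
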